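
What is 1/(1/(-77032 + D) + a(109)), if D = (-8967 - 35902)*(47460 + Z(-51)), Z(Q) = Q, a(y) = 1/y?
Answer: 231872588377/2127271344 ≈ 109.00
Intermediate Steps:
D = -2127194421 (D = (-8967 - 35902)*(47460 - 51) = -44869*47409 = -2127194421)
1/(1/(-77032 + D) + a(109)) = 1/(1/(-77032 - 2127194421) + 1/109) = 1/(1/(-2127271453) + 1/109) = 1/(-1/2127271453 + 1/109) = 1/(2127271344/231872588377) = 231872588377/2127271344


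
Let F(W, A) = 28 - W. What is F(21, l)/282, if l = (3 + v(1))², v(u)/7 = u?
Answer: 7/282 ≈ 0.024823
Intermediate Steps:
v(u) = 7*u
l = 100 (l = (3 + 7*1)² = (3 + 7)² = 10² = 100)
F(21, l)/282 = (28 - 1*21)/282 = (28 - 21)*(1/282) = 7*(1/282) = 7/282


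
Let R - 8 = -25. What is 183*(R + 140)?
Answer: 22509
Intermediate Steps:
R = -17 (R = 8 - 25 = -17)
183*(R + 140) = 183*(-17 + 140) = 183*123 = 22509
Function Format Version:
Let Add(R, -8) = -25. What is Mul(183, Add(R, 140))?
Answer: 22509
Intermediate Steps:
R = -17 (R = Add(8, -25) = -17)
Mul(183, Add(R, 140)) = Mul(183, Add(-17, 140)) = Mul(183, 123) = 22509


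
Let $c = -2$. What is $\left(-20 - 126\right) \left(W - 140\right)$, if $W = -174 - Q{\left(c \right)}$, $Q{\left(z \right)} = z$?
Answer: $45552$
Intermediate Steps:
$W = -172$ ($W = -174 - -2 = -174 + 2 = -172$)
$\left(-20 - 126\right) \left(W - 140\right) = \left(-20 - 126\right) \left(-172 - 140\right) = \left(-146\right) \left(-312\right) = 45552$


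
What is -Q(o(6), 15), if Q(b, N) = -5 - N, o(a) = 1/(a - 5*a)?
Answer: 20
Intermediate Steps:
o(a) = -1/(4*a) (o(a) = 1/(-4*a) = -1/(4*a))
-Q(o(6), 15) = -(-5 - 1*15) = -(-5 - 15) = -1*(-20) = 20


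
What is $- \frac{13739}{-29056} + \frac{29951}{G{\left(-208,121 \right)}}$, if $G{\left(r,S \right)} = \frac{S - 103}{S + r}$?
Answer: $- \frac{12618674495}{87168} \approx -1.4476 \cdot 10^{5}$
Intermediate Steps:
$G{\left(r,S \right)} = \frac{-103 + S}{S + r}$
$- \frac{13739}{-29056} + \frac{29951}{G{\left(-208,121 \right)}} = - \frac{13739}{-29056} + \frac{29951}{\frac{1}{121 - 208} \left(-103 + 121\right)} = \left(-13739\right) \left(- \frac{1}{29056}\right) + \frac{29951}{\frac{1}{-87} \cdot 18} = \frac{13739}{29056} + \frac{29951}{\left(- \frac{1}{87}\right) 18} = \frac{13739}{29056} + \frac{29951}{- \frac{6}{29}} = \frac{13739}{29056} + 29951 \left(- \frac{29}{6}\right) = \frac{13739}{29056} - \frac{868579}{6} = - \frac{12618674495}{87168}$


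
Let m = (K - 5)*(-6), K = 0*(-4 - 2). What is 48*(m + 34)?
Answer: 3072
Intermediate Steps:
K = 0 (K = 0*(-6) = 0)
m = 30 (m = (0 - 5)*(-6) = -5*(-6) = 30)
48*(m + 34) = 48*(30 + 34) = 48*64 = 3072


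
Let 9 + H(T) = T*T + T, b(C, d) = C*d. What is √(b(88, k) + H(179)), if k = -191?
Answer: √15403 ≈ 124.11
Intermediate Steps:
H(T) = -9 + T + T² (H(T) = -9 + (T*T + T) = -9 + (T² + T) = -9 + (T + T²) = -9 + T + T²)
√(b(88, k) + H(179)) = √(88*(-191) + (-9 + 179 + 179²)) = √(-16808 + (-9 + 179 + 32041)) = √(-16808 + 32211) = √15403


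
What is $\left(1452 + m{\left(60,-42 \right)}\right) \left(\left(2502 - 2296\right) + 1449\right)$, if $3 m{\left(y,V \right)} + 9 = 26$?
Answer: $\frac{7237315}{3} \approx 2.4124 \cdot 10^{6}$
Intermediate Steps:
$m{\left(y,V \right)} = \frac{17}{3}$ ($m{\left(y,V \right)} = -3 + \frac{1}{3} \cdot 26 = -3 + \frac{26}{3} = \frac{17}{3}$)
$\left(1452 + m{\left(60,-42 \right)}\right) \left(\left(2502 - 2296\right) + 1449\right) = \left(1452 + \frac{17}{3}\right) \left(\left(2502 - 2296\right) + 1449\right) = \frac{4373 \left(\left(2502 - 2296\right) + 1449\right)}{3} = \frac{4373 \left(206 + 1449\right)}{3} = \frac{4373}{3} \cdot 1655 = \frac{7237315}{3}$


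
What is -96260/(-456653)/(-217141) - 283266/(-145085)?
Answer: 28088101293470318/14386351353156205 ≈ 1.9524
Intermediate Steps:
-96260/(-456653)/(-217141) - 283266/(-145085) = -96260*(-1/456653)*(-1/217141) - 283266*(-1/145085) = (96260/456653)*(-1/217141) + 283266/145085 = -96260/99158089073 + 283266/145085 = 28088101293470318/14386351353156205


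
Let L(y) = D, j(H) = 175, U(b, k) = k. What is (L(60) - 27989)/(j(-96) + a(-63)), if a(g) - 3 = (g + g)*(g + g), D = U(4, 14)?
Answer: -27975/16054 ≈ -1.7426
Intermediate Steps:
D = 14
L(y) = 14
a(g) = 3 + 4*g² (a(g) = 3 + (g + g)*(g + g) = 3 + (2*g)*(2*g) = 3 + 4*g²)
(L(60) - 27989)/(j(-96) + a(-63)) = (14 - 27989)/(175 + (3 + 4*(-63)²)) = -27975/(175 + (3 + 4*3969)) = -27975/(175 + (3 + 15876)) = -27975/(175 + 15879) = -27975/16054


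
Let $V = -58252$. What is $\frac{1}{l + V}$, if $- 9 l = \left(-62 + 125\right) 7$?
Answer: $- \frac{1}{58301} \approx -1.7152 \cdot 10^{-5}$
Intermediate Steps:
$l = -49$ ($l = - \frac{\left(-62 + 125\right) 7}{9} = - \frac{63 \cdot 7}{9} = \left(- \frac{1}{9}\right) 441 = -49$)
$\frac{1}{l + V} = \frac{1}{-49 - 58252} = \frac{1}{-58301} = - \frac{1}{58301}$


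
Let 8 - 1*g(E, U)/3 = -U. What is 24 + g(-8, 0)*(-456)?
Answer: -10920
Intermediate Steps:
g(E, U) = 24 + 3*U (g(E, U) = 24 - (-3)*U = 24 + 3*U)
24 + g(-8, 0)*(-456) = 24 + (24 + 3*0)*(-456) = 24 + (24 + 0)*(-456) = 24 + 24*(-456) = 24 - 10944 = -10920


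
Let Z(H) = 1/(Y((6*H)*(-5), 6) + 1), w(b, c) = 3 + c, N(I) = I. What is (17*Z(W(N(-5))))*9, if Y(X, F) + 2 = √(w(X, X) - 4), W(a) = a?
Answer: 153/148 + 153*√149/148 ≈ 13.653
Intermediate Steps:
Y(X, F) = -2 + √(-1 + X) (Y(X, F) = -2 + √((3 + X) - 4) = -2 + √(-1 + X))
Z(H) = 1/(-1 + √(-1 - 30*H)) (Z(H) = 1/((-2 + √(-1 + (6*H)*(-5))) + 1) = 1/((-2 + √(-1 - 30*H)) + 1) = 1/(-1 + √(-1 - 30*H)))
(17*Z(W(N(-5))))*9 = (17/(-1 + √(-1 - 30*(-5))))*9 = (17/(-1 + √(-1 + 150)))*9 = (17/(-1 + √149))*9 = 153/(-1 + √149)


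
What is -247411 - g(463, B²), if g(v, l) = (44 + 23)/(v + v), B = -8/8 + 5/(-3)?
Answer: -229102653/926 ≈ -2.4741e+5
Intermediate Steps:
B = -8/3 (B = -8*⅛ + 5*(-⅓) = -1 - 5/3 = -8/3 ≈ -2.6667)
g(v, l) = 67/(2*v) (g(v, l) = 67/((2*v)) = 67*(1/(2*v)) = 67/(2*v))
-247411 - g(463, B²) = -247411 - 67/(2*463) = -247411 - 1*67/926 = -247411 - 67/926 = -229102653/926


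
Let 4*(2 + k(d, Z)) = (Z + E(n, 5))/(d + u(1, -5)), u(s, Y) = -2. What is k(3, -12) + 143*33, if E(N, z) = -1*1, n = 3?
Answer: 18855/4 ≈ 4713.8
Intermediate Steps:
E(N, z) = -1
k(d, Z) = -2 + (-1 + Z)/(4*(-2 + d)) (k(d, Z) = -2 + ((Z - 1)/(d - 2))/4 = -2 + ((-1 + Z)/(-2 + d))/4 = -2 + (-1 + Z)/(4*(-2 + d)))
k(3, -12) + 143*33 = (15 - 12 - 8*3)/(4*(-2 + 3)) + 143*33 = (¼)*(15 - 12 - 24)/1 + 4719 = (¼)*1*(-21) + 4719 = -21/4 + 4719 = 18855/4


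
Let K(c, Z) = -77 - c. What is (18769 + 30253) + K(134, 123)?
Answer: 48811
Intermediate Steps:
(18769 + 30253) + K(134, 123) = (18769 + 30253) + (-77 - 1*134) = 49022 + (-77 - 134) = 49022 - 211 = 48811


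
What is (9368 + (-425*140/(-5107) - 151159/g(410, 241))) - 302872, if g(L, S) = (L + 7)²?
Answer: -260636982378505/888051123 ≈ -2.9349e+5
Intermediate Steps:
g(L, S) = (7 + L)²
(9368 + (-425*140/(-5107) - 151159/g(410, 241))) - 302872 = (9368 + (-425*140/(-5107) - 151159/(7 + 410)²)) - 302872 = (9368 + (-59500*(-1/5107) - 151159/(417²))) - 302872 = (9368 + (59500/5107 - 151159/173889)) - 302872 = (9368 + 9574426487/888051123) - 302872 = 8328837346751/888051123 - 302872 = -260636982378505/888051123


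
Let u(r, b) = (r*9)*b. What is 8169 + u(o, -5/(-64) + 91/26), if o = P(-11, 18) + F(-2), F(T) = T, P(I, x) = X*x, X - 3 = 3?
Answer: 370641/32 ≈ 11583.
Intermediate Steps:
X = 6 (X = 3 + 3 = 6)
P(I, x) = 6*x
o = 106 (o = 6*18 - 2 = 108 - 2 = 106)
u(r, b) = 9*b*r (u(r, b) = (9*r)*b = 9*b*r)
8169 + u(o, -5/(-64) + 91/26) = 8169 + 9*(-5/(-64) + 91/26)*106 = 8169 + 9*(-5*(-1/64) + 91*(1/26))*106 = 8169 + 9*(5/64 + 7/2)*106 = 8169 + 9*(229/64)*106 = 8169 + 109233/32 = 370641/32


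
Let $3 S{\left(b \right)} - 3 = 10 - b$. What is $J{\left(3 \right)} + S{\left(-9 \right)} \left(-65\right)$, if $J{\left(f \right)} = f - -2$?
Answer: $- \frac{1415}{3} \approx -471.67$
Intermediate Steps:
$J{\left(f \right)} = 2 + f$ ($J{\left(f \right)} = f + 2 = 2 + f$)
$S{\left(b \right)} = \frac{13}{3} - \frac{b}{3}$ ($S{\left(b \right)} = 1 + \frac{10 - b}{3} = 1 - \left(- \frac{10}{3} + \frac{b}{3}\right) = \frac{13}{3} - \frac{b}{3}$)
$J{\left(3 \right)} + S{\left(-9 \right)} \left(-65\right) = \left(2 + 3\right) + \left(\frac{13}{3} - -3\right) \left(-65\right) = 5 + \left(\frac{13}{3} + 3\right) \left(-65\right) = 5 + \frac{22}{3} \left(-65\right) = 5 - \frac{1430}{3} = - \frac{1415}{3}$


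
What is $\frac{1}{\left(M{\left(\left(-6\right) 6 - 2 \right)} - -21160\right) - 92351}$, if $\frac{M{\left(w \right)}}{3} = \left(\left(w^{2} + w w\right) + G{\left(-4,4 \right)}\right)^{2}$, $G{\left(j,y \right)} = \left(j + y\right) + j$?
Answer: $\frac{1}{24881177} \approx 4.0191 \cdot 10^{-8}$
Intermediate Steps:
$G{\left(j,y \right)} = y + 2 j$
$M{\left(w \right)} = 3 \left(-4 + 2 w^{2}\right)^{2}$ ($M{\left(w \right)} = 3 \left(\left(w^{2} + w w\right) + \left(4 + 2 \left(-4\right)\right)\right)^{2} = 3 \left(\left(w^{2} + w^{2}\right) + \left(4 - 8\right)\right)^{2} = 3 \left(2 w^{2} - 4\right)^{2} = 3 \left(-4 + 2 w^{2}\right)^{2}$)
$\frac{1}{\left(M{\left(\left(-6\right) 6 - 2 \right)} - -21160\right) - 92351} = \frac{1}{\left(12 \left(-2 + \left(\left(-6\right) 6 - 2\right)^{2}\right)^{2} - -21160\right) - 92351} = \frac{1}{\left(12 \left(-2 + \left(-36 - 2\right)^{2}\right)^{2} + 21160\right) - 92351} = \frac{1}{\left(12 \left(-2 + \left(-38\right)^{2}\right)^{2} + 21160\right) - 92351} = \frac{1}{\left(12 \left(-2 + 1444\right)^{2} + 21160\right) - 92351} = \frac{1}{\left(12 \cdot 1442^{2} + 21160\right) - 92351} = \frac{1}{\left(12 \cdot 2079364 + 21160\right) - 92351} = \frac{1}{\left(24952368 + 21160\right) - 92351} = \frac{1}{24973528 - 92351} = \frac{1}{24881177}$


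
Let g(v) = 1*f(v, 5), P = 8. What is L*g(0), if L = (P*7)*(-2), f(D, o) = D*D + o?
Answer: -560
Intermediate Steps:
f(D, o) = o + D**2 (f(D, o) = D**2 + o = o + D**2)
L = -112 (L = (8*7)*(-2) = 56*(-2) = -112)
g(v) = 5 + v**2 (g(v) = 1*(5 + v**2) = 5 + v**2)
L*g(0) = -112*(5 + 0**2) = -112*(5 + 0) = -112*5 = -560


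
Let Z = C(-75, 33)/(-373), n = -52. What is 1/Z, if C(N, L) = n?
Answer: 373/52 ≈ 7.1731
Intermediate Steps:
C(N, L) = -52
Z = 52/373 (Z = -52/(-373) = -52*(-1/373) = 52/373 ≈ 0.13941)
1/Z = 1/(52/373) = 373/52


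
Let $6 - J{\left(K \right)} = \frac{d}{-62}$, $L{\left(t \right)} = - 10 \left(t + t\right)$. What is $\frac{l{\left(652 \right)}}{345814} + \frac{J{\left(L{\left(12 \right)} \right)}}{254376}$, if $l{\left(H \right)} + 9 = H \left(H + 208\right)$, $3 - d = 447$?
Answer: $\frac{1806193469}{1113958433} \approx 1.6214$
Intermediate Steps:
$d = -444$ ($d = 3 - 447 = -444$)
$L{\left(t \right)} = - 20 t$ ($L{\left(t \right)} = - 10 \cdot 2 t = - 20 t$)
$l{\left(H \right)} = -9 + H \left(208 + H\right)$ ($l{\left(H \right)} = -9 + H \left(H + 208\right) = -9 + H \left(208 + H\right)$)
$J{\left(K \right)} = - \frac{36}{31}$ ($J{\left(K \right)} = 6 - - \frac{444}{-62} = 6 - \left(-444\right) \left(- \frac{1}{62}\right) = 6 - \frac{222}{31} = - \frac{36}{31}$)
$\frac{l{\left(652 \right)}}{345814} + \frac{J{\left(L{\left(12 \right)} \right)}}{254376} = \frac{-9 + 652^{2} + 208 \cdot 652}{345814} - \frac{36}{31 \cdot 254376} = \left(-9 + 425104 + 135616\right) \frac{1}{345814} - \frac{1}{219046} = 560711 \cdot \frac{1}{345814} - \frac{1}{219046} = \frac{32983}{20342} - \frac{1}{219046} = \frac{1806193469}{1113958433}$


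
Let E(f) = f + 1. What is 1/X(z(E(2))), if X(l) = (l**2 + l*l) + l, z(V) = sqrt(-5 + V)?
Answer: -sqrt(2)/(-2*I + 4*sqrt(2)) ≈ -0.22222 - 0.078567*I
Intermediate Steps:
E(f) = 1 + f
X(l) = l + 2*l**2 (X(l) = (l**2 + l**2) + l = 2*l**2 + l = l + 2*l**2)
1/X(z(E(2))) = 1/(sqrt(-5 + (1 + 2))*(1 + 2*sqrt(-5 + (1 + 2)))) = 1/(sqrt(-5 + 3)*(1 + 2*sqrt(-5 + 3))) = 1/(sqrt(-2)*(1 + 2*sqrt(-2))) = 1/((I*sqrt(2))*(1 + 2*(I*sqrt(2)))) = 1/((I*sqrt(2))*(1 + 2*I*sqrt(2))) = 1/(I*sqrt(2)*(1 + 2*I*sqrt(2))) = -I*sqrt(2)/(2*(1 + 2*I*sqrt(2)))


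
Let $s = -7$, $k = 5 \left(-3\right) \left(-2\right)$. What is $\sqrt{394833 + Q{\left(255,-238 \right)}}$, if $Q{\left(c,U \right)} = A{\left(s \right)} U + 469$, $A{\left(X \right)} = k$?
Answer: $\sqrt{388162} \approx 623.03$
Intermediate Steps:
$k = 30$ ($k = \left(-15\right) \left(-2\right) = 30$)
$A{\left(X \right)} = 30$
$Q{\left(c,U \right)} = 469 + 30 U$ ($Q{\left(c,U \right)} = 30 U + 469 = 469 + 30 U$)
$\sqrt{394833 + Q{\left(255,-238 \right)}} = \sqrt{394833 + \left(469 + 30 \left(-238\right)\right)} = \sqrt{394833 + \left(469 - 7140\right)} = \sqrt{394833 - 6671} = \sqrt{388162}$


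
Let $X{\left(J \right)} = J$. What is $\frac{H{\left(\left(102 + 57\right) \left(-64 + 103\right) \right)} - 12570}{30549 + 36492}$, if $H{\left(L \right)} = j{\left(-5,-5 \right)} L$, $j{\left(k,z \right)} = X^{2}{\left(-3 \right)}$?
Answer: $\frac{14413}{22347} \approx 0.64496$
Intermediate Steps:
$j{\left(k,z \right)} = 9$ ($j{\left(k,z \right)} = \left(-3\right)^{2} = 9$)
$H{\left(L \right)} = 9 L$
$\frac{H{\left(\left(102 + 57\right) \left(-64 + 103\right) \right)} - 12570}{30549 + 36492} = \frac{9 \left(102 + 57\right) \left(-64 + 103\right) - 12570}{30549 + 36492} = \frac{9 \cdot 159 \cdot 39 - 12570}{67041} = \left(9 \cdot 6201 - 12570\right) \frac{1}{67041} = \left(55809 - 12570\right) \frac{1}{67041} = 43239 \cdot \frac{1}{67041} = \frac{14413}{22347}$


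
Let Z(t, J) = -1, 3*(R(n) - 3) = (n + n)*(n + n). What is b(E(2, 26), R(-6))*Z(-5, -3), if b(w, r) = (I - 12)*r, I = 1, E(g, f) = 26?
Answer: 561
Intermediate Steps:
R(n) = 3 + 4*n²/3 (R(n) = 3 + ((n + n)*(n + n))/3 = 3 + ((2*n)*(2*n))/3 = 3 + (4*n²)/3 = 3 + 4*n²/3)
b(w, r) = -11*r (b(w, r) = (1 - 12)*r = -11*r)
b(E(2, 26), R(-6))*Z(-5, -3) = -11*(3 + (4/3)*(-6)²)*(-1) = -11*(3 + (4/3)*36)*(-1) = -11*(3 + 48)*(-1) = -11*51*(-1) = -561*(-1) = 561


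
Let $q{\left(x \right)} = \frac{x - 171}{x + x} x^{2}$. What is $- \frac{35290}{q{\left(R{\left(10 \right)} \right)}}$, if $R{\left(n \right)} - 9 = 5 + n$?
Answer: $\frac{17645}{882} \approx 20.006$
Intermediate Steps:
$R{\left(n \right)} = 14 + n$ ($R{\left(n \right)} = 9 + \left(5 + n\right) = 14 + n$)
$q{\left(x \right)} = \frac{x \left(-171 + x\right)}{2}$ ($q{\left(x \right)} = \frac{-171 + x}{2 x} x^{2} = \frac{x \left(-171 + x\right)}{2}$)
$- \frac{35290}{q{\left(R{\left(10 \right)} \right)}} = - \frac{35290}{\frac{1}{2} \left(14 + 10\right) \left(-171 + \left(14 + 10\right)\right)} = - \frac{35290}{\frac{1}{2} \cdot 24 \left(-171 + 24\right)} = - \frac{35290}{\frac{1}{2} \cdot 24 \left(-147\right)} = - \frac{35290}{-1764} = \left(-35290\right) \left(- \frac{1}{1764}\right) = \frac{17645}{882}$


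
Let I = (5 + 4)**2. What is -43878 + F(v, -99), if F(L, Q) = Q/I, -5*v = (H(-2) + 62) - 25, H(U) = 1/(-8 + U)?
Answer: -394913/9 ≈ -43879.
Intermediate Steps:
I = 81 (I = 9**2 = 81)
v = -369/50 (v = -((1/(-8 - 2) + 62) - 25)/5 = -((1/(-10) + 62) - 25)/5 = -((-1/10 + 62) - 25)/5 = -(619/10 - 25)/5 = -1/5*369/10 = -369/50 ≈ -7.3800)
F(L, Q) = Q/81
-43878 + F(v, -99) = -43878 + (1/81)*(-99) = -43878 - 11/9 = -394913/9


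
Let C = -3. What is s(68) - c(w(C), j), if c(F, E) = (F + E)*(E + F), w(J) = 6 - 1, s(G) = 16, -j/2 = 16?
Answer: -713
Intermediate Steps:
j = -32 (j = -2*16 = -32)
w(J) = 5
c(F, E) = (E + F)**2 (c(F, E) = (E + F)*(E + F) = (E + F)**2)
s(68) - c(w(C), j) = 16 - (-32 + 5)**2 = 16 - 1*(-27)**2 = 16 - 1*729 = 16 - 729 = -713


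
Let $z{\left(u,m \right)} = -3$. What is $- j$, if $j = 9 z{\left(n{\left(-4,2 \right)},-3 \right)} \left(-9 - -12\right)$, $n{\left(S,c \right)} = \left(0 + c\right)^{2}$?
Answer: $81$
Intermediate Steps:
$n{\left(S,c \right)} = c^{2}$
$j = -81$ ($j = 9 \left(-3\right) \left(-9 - -12\right) = - 27 \left(-9 + 12\right) = \left(-27\right) 3 = -81$)
$- j = \left(-1\right) \left(-81\right) = 81$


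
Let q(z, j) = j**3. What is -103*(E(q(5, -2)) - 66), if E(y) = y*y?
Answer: 206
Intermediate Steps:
E(y) = y**2
-103*(E(q(5, -2)) - 66) = -103*(((-2)**3)**2 - 66) = -103*((-8)**2 - 66) = -103*(64 - 66) = -103*(-2) = 206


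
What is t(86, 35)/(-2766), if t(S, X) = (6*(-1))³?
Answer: 36/461 ≈ 0.078091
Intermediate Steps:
t(S, X) = -216 (t(S, X) = (-6)³ = -216)
t(86, 35)/(-2766) = -216/(-2766) = -216*(-1/2766) = 36/461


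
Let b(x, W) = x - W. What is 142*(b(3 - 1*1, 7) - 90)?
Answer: -13490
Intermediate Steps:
142*(b(3 - 1*1, 7) - 90) = 142*(((3 - 1*1) - 1*7) - 90) = 142*(((3 - 1) - 7) - 90) = 142*((2 - 7) - 90) = 142*(-5 - 90) = 142*(-95) = -13490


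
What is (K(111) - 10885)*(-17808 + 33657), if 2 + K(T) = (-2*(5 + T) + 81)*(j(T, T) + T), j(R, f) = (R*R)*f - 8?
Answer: -3273432189129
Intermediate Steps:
j(R, f) = -8 + f*R**2 (j(R, f) = R**2*f - 8 = f*R**2 - 8 = -8 + f*R**2)
K(T) = -2 + (71 - 2*T)*(-8 + T + T**3) (K(T) = -2 + (-2*(5 + T) + 81)*((-8 + T*T**2) + T) = -2 + ((-10 - 2*T) + 81)*((-8 + T**3) + T) = -2 + (71 - 2*T)*(-8 + T + T**3))
(K(111) - 10885)*(-17808 + 33657) = ((-570 - 2*111**2 - 2*111**4 + 71*111**3 + 87*111) - 10885)*(-17808 + 33657) = ((-570 - 2*12321 - 2*151807041 + 71*1367631 + 9657) - 10885)*15849 = ((-570 - 24642 - 303614082 + 97101801 + 9657) - 10885)*15849 = (-206527836 - 10885)*15849 = -206538721*15849 = -3273432189129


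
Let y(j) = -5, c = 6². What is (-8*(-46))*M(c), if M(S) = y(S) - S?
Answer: -15088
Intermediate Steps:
c = 36
M(S) = -5 - S
(-8*(-46))*M(c) = (-8*(-46))*(-5 - 1*36) = 368*(-5 - 36) = 368*(-41) = -15088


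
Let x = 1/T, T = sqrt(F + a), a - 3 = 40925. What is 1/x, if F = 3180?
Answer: 2*sqrt(11027) ≈ 210.02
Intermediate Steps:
a = 40928 (a = 3 + 40925 = 40928)
T = 2*sqrt(11027) (T = sqrt(3180 + 40928) = sqrt(44108) = 2*sqrt(11027) ≈ 210.02)
x = sqrt(11027)/22054 (x = 1/(2*sqrt(11027)) = sqrt(11027)/22054 ≈ 0.0047615)
1/x = 1/(sqrt(11027)/22054) = 2*sqrt(11027)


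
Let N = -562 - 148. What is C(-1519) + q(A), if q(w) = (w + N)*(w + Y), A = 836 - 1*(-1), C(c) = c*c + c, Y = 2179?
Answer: 2688874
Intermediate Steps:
C(c) = c + c² (C(c) = c² + c = c + c²)
N = -710
A = 837 (A = 836 + 1 = 837)
q(w) = (-710 + w)*(2179 + w) (q(w) = (w - 710)*(w + 2179) = (-710 + w)*(2179 + w))
C(-1519) + q(A) = -1519*(1 - 1519) + (-1547090 + 837² + 1469*837) = -1519*(-1518) + (-1547090 + 700569 + 1229553) = 2305842 + 383032 = 2688874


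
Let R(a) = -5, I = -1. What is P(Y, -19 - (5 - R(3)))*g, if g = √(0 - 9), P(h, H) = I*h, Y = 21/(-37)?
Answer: 63*I/37 ≈ 1.7027*I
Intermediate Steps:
Y = -21/37 (Y = 21*(-1/37) = -21/37 ≈ -0.56757)
P(h, H) = -h
g = 3*I (g = √(-9) = 3*I ≈ 3.0*I)
P(Y, -19 - (5 - R(3)))*g = (-1*(-21/37))*(3*I) = 21*(3*I)/37 = 63*I/37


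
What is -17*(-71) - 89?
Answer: 1118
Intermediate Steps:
-17*(-71) - 89 = 1207 - 89 = 1118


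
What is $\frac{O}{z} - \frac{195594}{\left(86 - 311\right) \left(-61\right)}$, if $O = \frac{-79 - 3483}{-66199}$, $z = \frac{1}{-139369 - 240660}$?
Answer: $- \frac{6197325630752}{302860425} \approx -20463.0$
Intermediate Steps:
$z = - \frac{1}{380029}$ ($z = \frac{1}{-380029} = - \frac{1}{380029} \approx -2.6314 \cdot 10^{-6}$)
$O = \frac{3562}{66199}$ ($O = \left(-79 - 3483\right) \left(- \frac{1}{66199}\right) = \left(-3562\right) \left(- \frac{1}{66199}\right) = \frac{3562}{66199} \approx 0.053807$)
$\frac{O}{z} - \frac{195594}{\left(86 - 311\right) \left(-61\right)} = \frac{3562}{66199 \left(- \frac{1}{380029}\right)} - \frac{195594}{\left(86 - 311\right) \left(-61\right)} = \frac{3562}{66199} \left(-380029\right) - \frac{195594}{\left(-225\right) \left(-61\right)} = - \frac{1353663298}{66199} - \frac{195594}{13725} = - \frac{1353663298}{66199} - \frac{65198}{4575} = - \frac{6197325630752}{302860425}$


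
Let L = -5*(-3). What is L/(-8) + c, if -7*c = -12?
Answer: -9/56 ≈ -0.16071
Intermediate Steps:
c = 12/7 (c = -⅐*(-12) = 12/7 ≈ 1.7143)
L = 15
L/(-8) + c = 15/(-8) + 12/7 = -⅛*15 + 12/7 = -15/8 + 12/7 = -9/56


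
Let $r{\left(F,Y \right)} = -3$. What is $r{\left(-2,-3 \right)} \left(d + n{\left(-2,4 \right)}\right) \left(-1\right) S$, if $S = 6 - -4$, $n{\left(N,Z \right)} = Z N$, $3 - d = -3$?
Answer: $-60$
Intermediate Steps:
$d = 6$ ($d = 3 - -3 = 3 + 3 = 6$)
$n{\left(N,Z \right)} = N Z$
$S = 10$ ($S = 6 + 4 = 10$)
$r{\left(-2,-3 \right)} \left(d + n{\left(-2,4 \right)}\right) \left(-1\right) S = - 3 \left(6 - 8\right) \left(-1\right) 10 = - 3 \left(\left(-2\right) \left(-1\right)\right) 10 = \left(-3\right) 2 \cdot 10 = \left(-6\right) 10 = -60$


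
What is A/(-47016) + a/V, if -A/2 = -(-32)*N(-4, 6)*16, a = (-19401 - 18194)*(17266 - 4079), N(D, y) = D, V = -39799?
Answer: 2913592085317/233898723 ≈ 12457.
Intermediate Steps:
a = -495765265 (a = -37595*13187 = -495765265)
A = 4096 (A = -2*(-(-32)*(-4))*16 = -2*(-32*4)*16 = -(-256)*16 = -2*(-2048) = 4096)
A/(-47016) + a/V = 4096/(-47016) - 495765265/(-39799) = 4096*(-1/47016) - 495765265*(-1/39799) = -512/5877 + 495765265/39799 = 2913592085317/233898723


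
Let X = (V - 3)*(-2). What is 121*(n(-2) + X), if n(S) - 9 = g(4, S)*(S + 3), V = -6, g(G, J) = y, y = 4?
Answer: 3751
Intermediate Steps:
g(G, J) = 4
X = 18 (X = (-6 - 3)*(-2) = -9*(-2) = 18)
n(S) = 21 + 4*S (n(S) = 9 + 4*(S + 3) = 9 + 4*(3 + S) = 9 + (12 + 4*S) = 21 + 4*S)
121*(n(-2) + X) = 121*((21 + 4*(-2)) + 18) = 121*((21 - 8) + 18) = 121*(13 + 18) = 121*31 = 3751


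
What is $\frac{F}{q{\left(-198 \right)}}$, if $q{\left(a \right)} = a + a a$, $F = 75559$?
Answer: $\frac{6869}{3546} \approx 1.9371$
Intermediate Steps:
$q{\left(a \right)} = a + a^{2}$
$\frac{F}{q{\left(-198 \right)}} = \frac{75559}{\left(-198\right) \left(1 - 198\right)} = \frac{75559}{\left(-198\right) \left(-197\right)} = \frac{75559}{39006} = 75559 \cdot \frac{1}{39006} = \frac{6869}{3546}$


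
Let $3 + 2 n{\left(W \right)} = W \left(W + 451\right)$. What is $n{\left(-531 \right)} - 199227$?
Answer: $- \frac{355977}{2} \approx -1.7799 \cdot 10^{5}$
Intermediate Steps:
$n{\left(W \right)} = - \frac{3}{2} + \frac{W \left(451 + W\right)}{2}$ ($n{\left(W \right)} = - \frac{3}{2} + \frac{W \left(W + 451\right)}{2} = - \frac{3}{2} + \frac{W \left(451 + W\right)}{2}$)
$n{\left(-531 \right)} - 199227 = \left(- \frac{3}{2} + \frac{\left(-531\right)^{2}}{2} + \frac{451}{2} \left(-531\right)\right) - 199227 = \left(- \frac{3}{2} + \frac{1}{2} \cdot 281961 - \frac{239481}{2}\right) - 199227 = \left(- \frac{3}{2} + \frac{281961}{2} - \frac{239481}{2}\right) - 199227 = \frac{42477}{2} - 199227 = - \frac{355977}{2}$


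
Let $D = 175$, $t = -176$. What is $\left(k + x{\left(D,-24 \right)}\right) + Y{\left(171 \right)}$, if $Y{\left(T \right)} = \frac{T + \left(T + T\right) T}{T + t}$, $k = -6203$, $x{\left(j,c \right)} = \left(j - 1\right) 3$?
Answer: $- \frac{87058}{5} \approx -17412.0$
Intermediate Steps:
$x{\left(j,c \right)} = -3 + 3 j$ ($x{\left(j,c \right)} = \left(-1 + j\right) 3 = -3 + 3 j$)
$Y{\left(T \right)} = \frac{T + 2 T^{2}}{-176 + T}$ ($Y{\left(T \right)} = \frac{T + \left(T + T\right) T}{T - 176} = \frac{T + 2 T T}{-176 + T} = \frac{T + 2 T^{2}}{-176 + T}$)
$\left(k + x{\left(D,-24 \right)}\right) + Y{\left(171 \right)} = \left(-6203 + \left(-3 + 3 \cdot 175\right)\right) + \frac{171 \left(1 + 2 \cdot 171\right)}{-176 + 171} = \left(-6203 + \left(-3 + 525\right)\right) + \frac{171 \left(1 + 342\right)}{-5} = \left(-6203 + 522\right) + 171 \left(- \frac{1}{5}\right) 343 = -5681 - \frac{58653}{5} = - \frac{87058}{5}$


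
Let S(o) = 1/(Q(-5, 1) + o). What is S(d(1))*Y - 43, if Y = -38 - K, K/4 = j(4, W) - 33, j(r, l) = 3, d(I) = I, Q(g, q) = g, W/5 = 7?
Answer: -127/2 ≈ -63.500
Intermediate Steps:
W = 35 (W = 5*7 = 35)
S(o) = 1/(-5 + o)
K = -120 (K = 4*(3 - 33) = 4*(-30) = -120)
Y = 82 (Y = -38 - 1*(-120) = -38 + 120 = 82)
S(d(1))*Y - 43 = 82/(-5 + 1) - 43 = 82/(-4) - 43 = -1/4*82 - 43 = -41/2 - 43 = -127/2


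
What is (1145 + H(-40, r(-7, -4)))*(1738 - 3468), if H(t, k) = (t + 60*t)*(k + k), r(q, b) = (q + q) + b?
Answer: -153944050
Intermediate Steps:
r(q, b) = b + 2*q (r(q, b) = 2*q + b = b + 2*q)
H(t, k) = 122*k*t (H(t, k) = (61*t)*(2*k) = 122*k*t)
(1145 + H(-40, r(-7, -4)))*(1738 - 3468) = (1145 + 122*(-4 + 2*(-7))*(-40))*(1738 - 3468) = (1145 + 122*(-4 - 14)*(-40))*(-1730) = (1145 + 122*(-18)*(-40))*(-1730) = (1145 + 87840)*(-1730) = 88985*(-1730) = -153944050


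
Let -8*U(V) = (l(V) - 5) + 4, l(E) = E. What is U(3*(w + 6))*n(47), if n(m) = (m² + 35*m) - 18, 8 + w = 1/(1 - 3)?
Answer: 16303/4 ≈ 4075.8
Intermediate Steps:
w = -17/2 (w = -8 + 1/(1 - 3) = -8 + 1/(-2) = -8 - ½ = -17/2 ≈ -8.5000)
U(V) = ⅛ - V/8 (U(V) = -((V - 5) + 4)/8 = -((-5 + V) + 4)/8 = -(-1 + V)/8 = ⅛ - V/8)
n(m) = -18 + m² + 35*m
U(3*(w + 6))*n(47) = (⅛ - 3*(-17/2 + 6)/8)*(-18 + 47² + 35*47) = (⅛ - 3*(-5)/(8*2))*(-18 + 2209 + 1645) = (⅛ - ⅛*(-15/2))*3836 = (⅛ + 15/16)*3836 = (17/16)*3836 = 16303/4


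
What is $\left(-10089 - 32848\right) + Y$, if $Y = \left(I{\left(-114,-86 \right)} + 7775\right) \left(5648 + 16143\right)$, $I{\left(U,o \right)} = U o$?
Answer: $383021052$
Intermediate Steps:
$Y = 383063989$ ($Y = \left(\left(-114\right) \left(-86\right) + 7775\right) \left(5648 + 16143\right) = \left(9804 + 7775\right) 21791 = 17579 \cdot 21791 = 383063989$)
$\left(-10089 - 32848\right) + Y = \left(-10089 - 32848\right) + 383063989 = -42937 + 383063989 = 383021052$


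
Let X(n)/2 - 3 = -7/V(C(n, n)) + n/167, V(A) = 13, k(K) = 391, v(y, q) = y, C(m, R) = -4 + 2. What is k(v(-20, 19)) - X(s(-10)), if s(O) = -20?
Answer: 838693/2171 ≈ 386.32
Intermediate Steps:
C(m, R) = -2
X(n) = 64/13 + 2*n/167 (X(n) = 6 + 2*(-7/13 + n/167) = 6 + (-14/13 + 2*n/167) = 64/13 + 2*n/167)
k(v(-20, 19)) - X(s(-10)) = 391 - (64/13 + (2/167)*(-20)) = 391 - (64/13 - 40/167) = 391 - 1*10168/2171 = 391 - 10168/2171 = 838693/2171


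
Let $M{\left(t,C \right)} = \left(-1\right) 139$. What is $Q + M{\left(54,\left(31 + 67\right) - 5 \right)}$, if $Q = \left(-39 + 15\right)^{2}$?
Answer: $437$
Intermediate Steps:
$M{\left(t,C \right)} = -139$
$Q = 576$ ($Q = \left(-24\right)^{2} = 576$)
$Q + M{\left(54,\left(31 + 67\right) - 5 \right)} = 576 - 139 = 437$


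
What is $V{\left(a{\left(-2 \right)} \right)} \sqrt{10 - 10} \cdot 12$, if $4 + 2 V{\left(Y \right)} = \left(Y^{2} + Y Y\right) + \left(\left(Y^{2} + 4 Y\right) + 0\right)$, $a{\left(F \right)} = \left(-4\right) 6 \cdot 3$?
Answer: $0$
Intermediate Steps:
$a{\left(F \right)} = -72$ ($a{\left(F \right)} = \left(-24\right) 3 = -72$)
$V{\left(Y \right)} = -2 + 2 Y + \frac{3 Y^{2}}{2}$ ($V{\left(Y \right)} = -2 + \frac{\left(Y^{2} + Y Y\right) + \left(\left(Y^{2} + 4 Y\right) + 0\right)}{2} = -2 + \frac{\left(Y^{2} + Y^{2}\right) + \left(Y^{2} + 4 Y\right)}{2} = -2 + \frac{2 Y^{2} + \left(Y^{2} + 4 Y\right)}{2} = -2 + \frac{3 Y^{2} + 4 Y}{2} = -2 + \left(2 Y + \frac{3 Y^{2}}{2}\right) = -2 + 2 Y + \frac{3 Y^{2}}{2}$)
$V{\left(a{\left(-2 \right)} \right)} \sqrt{10 - 10} \cdot 12 = \left(-2 + 2 \left(-72\right) + \frac{3 \left(-72\right)^{2}}{2}\right) \sqrt{10 - 10} \cdot 12 = \left(-2 - 144 + \frac{3}{2} \cdot 5184\right) \sqrt{0} \cdot 12 = \left(-2 - 144 + 7776\right) 0 \cdot 12 = 7630 \cdot 0 \cdot 12 = 0 \cdot 12 = 0$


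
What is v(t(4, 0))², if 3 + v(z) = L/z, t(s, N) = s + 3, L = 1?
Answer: 400/49 ≈ 8.1633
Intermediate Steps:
t(s, N) = 3 + s
v(z) = -3 + 1/z
v(t(4, 0))² = (-3 + 1/(3 + 4))² = (-3 + 1/7)² = (-3 + ⅐)² = (-20/7)² = 400/49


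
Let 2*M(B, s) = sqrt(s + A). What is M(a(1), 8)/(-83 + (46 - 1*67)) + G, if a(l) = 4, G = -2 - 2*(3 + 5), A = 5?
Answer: -18 - sqrt(13)/208 ≈ -18.017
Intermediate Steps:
G = -18 (G = -2 - 2*8 = -2 - 16 = -18)
M(B, s) = sqrt(5 + s)/2 (M(B, s) = sqrt(s + 5)/2 = sqrt(5 + s)/2)
M(a(1), 8)/(-83 + (46 - 1*67)) + G = (sqrt(5 + 8)/2)/(-83 + (46 - 1*67)) - 18 = (sqrt(13)/2)/(-83 + (46 - 67)) - 18 = (sqrt(13)/2)/(-83 - 21) - 18 = (sqrt(13)/2)/(-104) - 18 = -sqrt(13)/208 - 18 = -18 - sqrt(13)/208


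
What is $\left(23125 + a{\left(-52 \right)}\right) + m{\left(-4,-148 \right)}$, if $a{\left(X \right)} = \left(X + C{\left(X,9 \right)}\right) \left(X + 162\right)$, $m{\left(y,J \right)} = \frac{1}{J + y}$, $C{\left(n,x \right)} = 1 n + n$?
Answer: $\frac{906679}{152} \approx 5965.0$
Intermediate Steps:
$C{\left(n,x \right)} = 2 n$ ($C{\left(n,x \right)} = n + n = 2 n$)
$a{\left(X \right)} = 3 X \left(162 + X\right)$ ($a{\left(X \right)} = \left(X + 2 X\right) \left(X + 162\right) = 3 X \left(162 + X\right)$)
$\left(23125 + a{\left(-52 \right)}\right) + m{\left(-4,-148 \right)} = \left(23125 + 3 \left(-52\right) \left(162 - 52\right)\right) + \frac{1}{-148 - 4} = \left(23125 + 3 \left(-52\right) 110\right) + \frac{1}{-152} = \left(23125 - 17160\right) - \frac{1}{152} = 5965 - \frac{1}{152} = \frac{906679}{152}$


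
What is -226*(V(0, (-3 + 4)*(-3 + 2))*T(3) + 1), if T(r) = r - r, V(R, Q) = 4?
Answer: -226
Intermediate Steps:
T(r) = 0
-226*(V(0, (-3 + 4)*(-3 + 2))*T(3) + 1) = -226*(4*0 + 1) = -226*(0 + 1) = -226*1 = -226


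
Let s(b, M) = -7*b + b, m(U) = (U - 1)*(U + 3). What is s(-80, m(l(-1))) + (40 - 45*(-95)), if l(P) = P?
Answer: 4795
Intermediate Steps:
m(U) = (-1 + U)*(3 + U)
s(b, M) = -6*b
s(-80, m(l(-1))) + (40 - 45*(-95)) = -6*(-80) + (40 - 45*(-95)) = 480 + (40 + 4275) = 480 + 4315 = 4795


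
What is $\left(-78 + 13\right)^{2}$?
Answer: $4225$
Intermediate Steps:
$\left(-78 + 13\right)^{2} = \left(-65\right)^{2} = 4225$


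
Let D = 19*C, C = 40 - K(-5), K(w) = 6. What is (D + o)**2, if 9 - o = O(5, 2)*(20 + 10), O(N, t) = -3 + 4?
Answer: 390625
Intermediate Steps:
O(N, t) = 1
C = 34 (C = 40 - 1*6 = 40 - 6 = 34)
o = -21 (o = 9 - (20 + 10) = 9 - 30 = -21)
D = 646 (D = 19*34 = 646)
(D + o)**2 = (646 - 21)**2 = 625**2 = 390625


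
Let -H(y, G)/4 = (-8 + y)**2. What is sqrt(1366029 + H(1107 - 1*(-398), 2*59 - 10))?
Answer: 3*I*sqrt(844223) ≈ 2756.4*I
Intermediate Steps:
H(y, G) = -4*(-8 + y)**2
sqrt(1366029 + H(1107 - 1*(-398), 2*59 - 10)) = sqrt(1366029 - 4*(-8 + (1107 - 1*(-398)))**2) = sqrt(1366029 - 4*(-8 + (1107 + 398))**2) = sqrt(1366029 - 4*(-8 + 1505)**2) = sqrt(1366029 - 4*1497**2) = sqrt(1366029 - 4*2241009) = sqrt(1366029 - 8964036) = sqrt(-7598007) = 3*I*sqrt(844223)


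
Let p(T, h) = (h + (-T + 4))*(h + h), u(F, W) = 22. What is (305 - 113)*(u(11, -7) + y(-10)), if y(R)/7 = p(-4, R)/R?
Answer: -1152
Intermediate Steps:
p(T, h) = 2*h*(4 + h - T) (p(T, h) = (h + (4 - T))*(2*h) = (4 + h - T)*(2*h) = 2*h*(4 + h - T))
y(R) = 112 + 14*R (y(R) = 7*((2*R*(4 + R - 1*(-4)))/R) = 7*((2*R*(4 + R + 4))/R) = 7*((2*R*(8 + R))/R) = 7*(16 + 2*R) = 112 + 14*R)
(305 - 113)*(u(11, -7) + y(-10)) = (305 - 113)*(22 + (112 + 14*(-10))) = 192*(22 + (112 - 140)) = 192*(22 - 28) = 192*(-6) = -1152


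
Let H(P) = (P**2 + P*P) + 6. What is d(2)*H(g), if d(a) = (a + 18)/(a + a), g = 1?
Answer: 40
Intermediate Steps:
d(a) = (18 + a)/(2*a) (d(a) = (18 + a)/((2*a)) = (18 + a)*(1/(2*a)) = (18 + a)/(2*a))
H(P) = 6 + 2*P**2 (H(P) = (P**2 + P**2) + 6 = 2*P**2 + 6 = 6 + 2*P**2)
d(2)*H(g) = ((1/2)*(18 + 2)/2)*(6 + 2*1**2) = ((1/2)*(1/2)*20)*(6 + 2*1) = 5*(6 + 2) = 5*8 = 40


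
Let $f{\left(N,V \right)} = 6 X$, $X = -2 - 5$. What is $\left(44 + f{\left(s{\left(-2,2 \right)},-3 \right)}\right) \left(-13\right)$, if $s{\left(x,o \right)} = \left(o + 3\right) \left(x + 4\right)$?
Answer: $-26$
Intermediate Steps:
$X = -7$ ($X = -2 - 5 = -7$)
$s{\left(x,o \right)} = \left(3 + o\right) \left(4 + x\right)$
$f{\left(N,V \right)} = -42$ ($f{\left(N,V \right)} = 6 \left(-7\right) = -42$)
$\left(44 + f{\left(s{\left(-2,2 \right)},-3 \right)}\right) \left(-13\right) = \left(44 - 42\right) \left(-13\right) = 2 \left(-13\right) = -26$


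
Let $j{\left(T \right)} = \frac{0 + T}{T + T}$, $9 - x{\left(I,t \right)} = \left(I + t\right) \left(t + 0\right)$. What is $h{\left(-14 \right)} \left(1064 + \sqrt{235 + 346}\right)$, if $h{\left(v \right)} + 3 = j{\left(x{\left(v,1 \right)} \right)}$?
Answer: $-2660 - \frac{5 \sqrt{581}}{2} \approx -2720.3$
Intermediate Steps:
$x{\left(I,t \right)} = 9 - t \left(I + t\right)$ ($x{\left(I,t \right)} = 9 - \left(I + t\right) \left(t + 0\right) = 9 - \left(I + t\right) t = 9 - t \left(I + t\right)$)
$j{\left(T \right)} = \frac{1}{2}$ ($j{\left(T \right)} = \frac{T}{2 T} = T \frac{1}{2 T} = \frac{1}{2}$)
$h{\left(v \right)} = - \frac{5}{2}$ ($h{\left(v \right)} = -3 + \frac{1}{2} = - \frac{5}{2}$)
$h{\left(-14 \right)} \left(1064 + \sqrt{235 + 346}\right) = - \frac{5 \left(1064 + \sqrt{235 + 346}\right)}{2} = - \frac{5 \left(1064 + \sqrt{581}\right)}{2} = -2660 - \frac{5 \sqrt{581}}{2}$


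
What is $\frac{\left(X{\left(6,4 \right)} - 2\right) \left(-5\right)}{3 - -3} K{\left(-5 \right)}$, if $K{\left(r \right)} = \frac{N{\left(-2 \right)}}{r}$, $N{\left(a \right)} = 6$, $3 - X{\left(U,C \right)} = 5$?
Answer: $-4$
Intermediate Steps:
$X{\left(U,C \right)} = -2$ ($X{\left(U,C \right)} = 3 - 5 = -2$)
$K{\left(r \right)} = \frac{6}{r}$
$\frac{\left(X{\left(6,4 \right)} - 2\right) \left(-5\right)}{3 - -3} K{\left(-5 \right)} = \frac{\left(-2 - 2\right) \left(-5\right)}{3 - -3} \frac{6}{-5} = \frac{\left(-4\right) \left(-5\right)}{3 + 3} \cdot 6 \left(- \frac{1}{5}\right) = \frac{1}{6} \cdot 20 \left(- \frac{6}{5}\right) = \frac{10}{3} \left(- \frac{6}{5}\right) = -4$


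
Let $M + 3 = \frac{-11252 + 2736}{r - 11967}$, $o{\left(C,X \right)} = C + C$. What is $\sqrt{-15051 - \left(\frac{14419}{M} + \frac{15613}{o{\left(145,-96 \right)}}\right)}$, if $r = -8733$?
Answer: $\frac{i \sqrt{8993541622677245}}{971210} \approx 97.646 i$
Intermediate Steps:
$o{\left(C,X \right)} = 2 C$
$M = - \frac{13396}{5175}$ ($M = -3 + \frac{-11252 + 2736}{-8733 - 11967} = -3 - \frac{8516}{-20700} = -3 - - \frac{2129}{5175} = -3 + \frac{2129}{5175} = - \frac{13396}{5175} \approx -2.5886$)
$\sqrt{-15051 - \left(\frac{14419}{M} + \frac{15613}{o{\left(145,-96 \right)}}\right)} = \sqrt{-15051 - \left(- \frac{74618325}{13396} + \frac{15613}{290}\right)} = \sqrt{-15051 + \left(\frac{74618325}{13396} - \frac{15613}{290}\right)} = \sqrt{-15051 + \frac{10715081251}{1942420}} = \sqrt{- \frac{18520282169}{1942420}} = \frac{i \sqrt{8993541622677245}}{971210}$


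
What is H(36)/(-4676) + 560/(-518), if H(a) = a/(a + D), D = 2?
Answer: -1777213/1643614 ≈ -1.0813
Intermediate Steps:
H(a) = a/(2 + a) (H(a) = a/(a + 2) = a/(2 + a))
H(36)/(-4676) + 560/(-518) = (36/(2 + 36))/(-4676) + 560/(-518) = (36/38)*(-1/4676) + 560*(-1/518) = (36*(1/38))*(-1/4676) - 40/37 = (18/19)*(-1/4676) - 40/37 = -9/44422 - 40/37 = -1777213/1643614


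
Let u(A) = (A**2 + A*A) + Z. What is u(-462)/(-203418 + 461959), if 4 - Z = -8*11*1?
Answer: 426980/258541 ≈ 1.6515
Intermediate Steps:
Z = 92 (Z = 4 - (-8*11) = 4 - (-88) = 4 - 1*(-88) = 4 + 88 = 92)
u(A) = 92 + 2*A**2 (u(A) = (A**2 + A*A) + 92 = (A**2 + A**2) + 92 = 2*A**2 + 92 = 92 + 2*A**2)
u(-462)/(-203418 + 461959) = (92 + 2*(-462)**2)/(-203418 + 461959) = (92 + 2*213444)/258541 = (92 + 426888)*(1/258541) = 426980*(1/258541) = 426980/258541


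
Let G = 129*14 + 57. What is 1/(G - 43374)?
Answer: -1/41511 ≈ -2.4090e-5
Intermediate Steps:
G = 1863 (G = 1806 + 57 = 1863)
1/(G - 43374) = 1/(1863 - 43374) = 1/(-41511) = -1/41511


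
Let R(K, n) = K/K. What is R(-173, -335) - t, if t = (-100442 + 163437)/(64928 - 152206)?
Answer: 150273/87278 ≈ 1.7218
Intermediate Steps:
R(K, n) = 1
t = -62995/87278 (t = 62995/(-87278) = 62995*(-1/87278) = -62995/87278 ≈ -0.72177)
R(-173, -335) - t = 1 - 1*(-62995/87278) = 1 + 62995/87278 = 150273/87278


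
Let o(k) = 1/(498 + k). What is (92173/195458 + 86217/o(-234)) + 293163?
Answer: 4506176975731/195458 ≈ 2.3054e+7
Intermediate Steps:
(92173/195458 + 86217/o(-234)) + 293163 = (92173/195458 + 86217/(1/(498 - 234))) + 293163 = (92173*(1/195458) + 86217/(1/264)) + 293163 = (92173/195458 + 86217/(1/264)) + 293163 = (92173/195458 + 86217*264) + 293163 = (92173/195458 + 22761288) + 293163 = 4448875922077/195458 + 293163 = 4506176975731/195458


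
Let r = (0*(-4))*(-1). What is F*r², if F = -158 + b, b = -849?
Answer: 0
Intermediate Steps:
r = 0 (r = 0*(-1) = 0)
F = -1007 (F = -158 - 849 = -1007)
F*r² = -1007*0² = -1007*0 = 0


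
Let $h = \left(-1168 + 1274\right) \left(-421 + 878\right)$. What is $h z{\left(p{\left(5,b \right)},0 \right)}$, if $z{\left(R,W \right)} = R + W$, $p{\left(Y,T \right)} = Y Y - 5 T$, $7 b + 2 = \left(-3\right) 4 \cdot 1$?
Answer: $1695470$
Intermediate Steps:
$b = -2$ ($b = - \frac{2}{7} + \frac{\left(-3\right) 4 \cdot 1}{7} = - \frac{2}{7} + \frac{\left(-12\right) 1}{7} = - \frac{2}{7} + \frac{1}{7} \left(-12\right) = - \frac{2}{7} - \frac{12}{7} = -2$)
$h = 48442$ ($h = 106 \cdot 457 = 48442$)
$p{\left(Y,T \right)} = Y^{2} - 5 T$
$h z{\left(p{\left(5,b \right)},0 \right)} = 48442 \left(\left(5^{2} - -10\right) + 0\right) = 48442 \left(\left(25 + 10\right) + 0\right) = 48442 \left(35 + 0\right) = 48442 \cdot 35 = 1695470$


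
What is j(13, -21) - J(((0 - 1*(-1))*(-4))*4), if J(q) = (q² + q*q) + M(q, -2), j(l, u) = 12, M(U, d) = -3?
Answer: -497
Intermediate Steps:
J(q) = -3 + 2*q² (J(q) = (q² + q*q) - 3 = (q² + q²) - 3 = 2*q² - 3 = -3 + 2*q²)
j(13, -21) - J(((0 - 1*(-1))*(-4))*4) = 12 - (-3 + 2*(((0 - 1*(-1))*(-4))*4)²) = 12 - (-3 + 2*(((0 + 1)*(-4))*4)²) = 12 - (-3 + 2*((1*(-4))*4)²) = 12 - (-3 + 2*(-4*4)²) = 12 - (-3 + 2*(-16)²) = 12 - (-3 + 2*256) = 12 - (-3 + 512) = 12 - 1*509 = 12 - 509 = -497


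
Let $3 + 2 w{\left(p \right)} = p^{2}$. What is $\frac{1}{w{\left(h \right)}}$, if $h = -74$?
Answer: $\frac{2}{5473} \approx 0.00036543$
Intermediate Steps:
$w{\left(p \right)} = - \frac{3}{2} + \frac{p^{2}}{2}$
$\frac{1}{w{\left(h \right)}} = \frac{1}{- \frac{3}{2} + \frac{\left(-74\right)^{2}}{2}} = \frac{1}{- \frac{3}{2} + \frac{1}{2} \cdot 5476} = \frac{1}{- \frac{3}{2} + 2738} = \frac{1}{\frac{5473}{2}} = \frac{2}{5473}$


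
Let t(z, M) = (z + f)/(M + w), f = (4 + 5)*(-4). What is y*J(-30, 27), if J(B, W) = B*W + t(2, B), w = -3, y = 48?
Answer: -427136/11 ≈ -38831.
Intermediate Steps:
f = -36 (f = 9*(-4) = -36)
t(z, M) = (-36 + z)/(-3 + M) (t(z, M) = (z - 36)/(M - 3) = (-36 + z)/(-3 + M))
J(B, W) = -34/(-3 + B) + B*W (J(B, W) = B*W + (-36 + 2)/(-3 + B) = B*W - 34/(-3 + B) = -34/(-3 + B) + B*W)
y*J(-30, 27) = 48*((-34 - 30*27*(-3 - 30))/(-3 - 30)) = 48*((-34 - 30*27*(-33))/(-33)) = 48*(-(-34 + 26730)/33) = 48*(-1/33*26696) = 48*(-26696/33) = -427136/11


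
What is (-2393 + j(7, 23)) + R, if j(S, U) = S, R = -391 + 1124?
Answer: -1653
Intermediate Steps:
R = 733
(-2393 + j(7, 23)) + R = (-2393 + 7) + 733 = -2386 + 733 = -1653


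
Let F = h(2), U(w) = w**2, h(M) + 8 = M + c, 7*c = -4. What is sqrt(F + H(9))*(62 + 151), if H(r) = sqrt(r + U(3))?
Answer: 213*sqrt(-322 + 147*sqrt(2))/7 ≈ 325.05*I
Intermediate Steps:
c = -4/7 (c = (1/7)*(-4) = -4/7 ≈ -0.57143)
h(M) = -60/7 + M (h(M) = -8 + (M - 4/7) = -8 + (-4/7 + M) = -60/7 + M)
F = -46/7 (F = -60/7 + 2 = -46/7 ≈ -6.5714)
H(r) = sqrt(9 + r) (H(r) = sqrt(r + 3**2) = sqrt(r + 9) = sqrt(9 + r))
sqrt(F + H(9))*(62 + 151) = sqrt(-46/7 + sqrt(9 + 9))*(62 + 151) = sqrt(-46/7 + sqrt(18))*213 = sqrt(-46/7 + 3*sqrt(2))*213 = 213*sqrt(-46/7 + 3*sqrt(2))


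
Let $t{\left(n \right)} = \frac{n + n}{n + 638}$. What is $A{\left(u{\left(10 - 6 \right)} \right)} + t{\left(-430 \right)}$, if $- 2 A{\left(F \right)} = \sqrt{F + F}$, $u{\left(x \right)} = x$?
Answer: $- \frac{215}{52} - \sqrt{2} \approx -5.5488$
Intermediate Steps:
$A{\left(F \right)} = - \frac{\sqrt{2} \sqrt{F}}{2}$ ($A{\left(F \right)} = - \frac{\sqrt{F + F}}{2} = - \frac{\sqrt{2 F}}{2} = - \frac{\sqrt{2} \sqrt{F}}{2}$)
$t{\left(n \right)} = \frac{2 n}{638 + n}$
$A{\left(u{\left(10 - 6 \right)} \right)} + t{\left(-430 \right)} = - \frac{\sqrt{2} \sqrt{10 - 6}}{2} + 2 \left(-430\right) \frac{1}{638 - 430} = - \frac{\sqrt{2} \sqrt{10 - 6}}{2} + 2 \left(-430\right) \frac{1}{208} = - \frac{\sqrt{2} \sqrt{4}}{2} + 2 \left(-430\right) \frac{1}{208} = \left(- \frac{1}{2}\right) \sqrt{2} \cdot 2 - \frac{215}{52} = - \sqrt{2} - \frac{215}{52} = - \frac{215}{52} - \sqrt{2}$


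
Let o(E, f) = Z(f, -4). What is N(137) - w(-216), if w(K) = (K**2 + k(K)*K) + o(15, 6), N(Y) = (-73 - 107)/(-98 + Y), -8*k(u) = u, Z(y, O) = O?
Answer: -530720/13 ≈ -40825.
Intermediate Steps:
k(u) = -u/8
o(E, f) = -4
N(Y) = -180/(-98 + Y)
w(K) = -4 + 7*K**2/8 (w(K) = (K**2 + (-K/8)*K) - 4 = (K**2 - K**2/8) - 4 = 7*K**2/8 - 4 = -4 + 7*K**2/8)
N(137) - w(-216) = -180/(-98 + 137) - (-4 + (7/8)*(-216)**2) = -180/39 - (-4 + (7/8)*46656) = -180*1/39 - (-4 + 40824) = -60/13 - 1*40820 = -60/13 - 40820 = -530720/13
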